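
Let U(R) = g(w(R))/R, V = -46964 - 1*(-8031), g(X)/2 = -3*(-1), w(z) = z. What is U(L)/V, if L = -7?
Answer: 6/272531 ≈ 2.2016e-5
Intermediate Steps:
g(X) = 6 (g(X) = 2*(-3*(-1)) = 2*3 = 6)
V = -38933 (V = -46964 + 8031 = -38933)
U(R) = 6/R
U(L)/V = (6/(-7))/(-38933) = (6*(-1/7))*(-1/38933) = -6/7*(-1/38933) = 6/272531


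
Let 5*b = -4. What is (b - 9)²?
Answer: 2401/25 ≈ 96.040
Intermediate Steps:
b = -⅘ (b = (⅕)*(-4) = -⅘ ≈ -0.80000)
(b - 9)² = (-⅘ - 9)² = (-49/5)² = 2401/25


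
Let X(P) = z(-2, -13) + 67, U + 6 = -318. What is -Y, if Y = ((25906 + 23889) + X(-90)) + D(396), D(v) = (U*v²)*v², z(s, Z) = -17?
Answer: 7967567495499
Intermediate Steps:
U = -324 (U = -6 - 318 = -324)
D(v) = -324*v⁴ (D(v) = (-324*v²)*v² = -324*v⁴)
X(P) = 50 (X(P) = -17 + 67 = 50)
Y = -7967567495499 (Y = ((25906 + 23889) + 50) - 324*396⁴ = (49795 + 50) - 324*24591257856 = 49845 - 7967567545344 = -7967567495499)
-Y = -1*(-7967567495499) = 7967567495499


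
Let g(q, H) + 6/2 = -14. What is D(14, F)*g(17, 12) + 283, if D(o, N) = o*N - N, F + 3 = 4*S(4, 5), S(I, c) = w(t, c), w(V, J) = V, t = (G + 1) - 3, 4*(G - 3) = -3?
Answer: 725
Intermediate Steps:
G = 9/4 (G = 3 + (1/4)*(-3) = 3 - 3/4 = 9/4 ≈ 2.2500)
g(q, H) = -17 (g(q, H) = -3 - 14 = -17)
t = 1/4 (t = (9/4 + 1) - 3 = 13/4 - 3 = 1/4 ≈ 0.25000)
S(I, c) = 1/4
F = -2 (F = -3 + 4*(1/4) = -3 + 1 = -2)
D(o, N) = -N + N*o (D(o, N) = N*o - N = -N + N*o)
D(14, F)*g(17, 12) + 283 = -2*(-1 + 14)*(-17) + 283 = -2*13*(-17) + 283 = -26*(-17) + 283 = 442 + 283 = 725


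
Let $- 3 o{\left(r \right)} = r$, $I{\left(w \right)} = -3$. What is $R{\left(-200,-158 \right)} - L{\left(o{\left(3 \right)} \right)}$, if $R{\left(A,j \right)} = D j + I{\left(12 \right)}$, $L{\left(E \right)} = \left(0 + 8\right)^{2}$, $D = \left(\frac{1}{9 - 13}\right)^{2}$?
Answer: $- \frac{615}{8} \approx -76.875$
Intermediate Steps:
$o{\left(r \right)} = - \frac{r}{3}$
$D = \frac{1}{16}$ ($D = \left(\frac{1}{-4}\right)^{2} = \left(- \frac{1}{4}\right)^{2} = \frac{1}{16} \approx 0.0625$)
$L{\left(E \right)} = 64$ ($L{\left(E \right)} = 8^{2} = 64$)
$R{\left(A,j \right)} = -3 + \frac{j}{16}$ ($R{\left(A,j \right)} = \frac{j}{16} - 3 = -3 + \frac{j}{16}$)
$R{\left(-200,-158 \right)} - L{\left(o{\left(3 \right)} \right)} = \left(-3 + \frac{1}{16} \left(-158\right)\right) - 64 = \left(-3 - \frac{79}{8}\right) - 64 = - \frac{103}{8} - 64 = - \frac{615}{8}$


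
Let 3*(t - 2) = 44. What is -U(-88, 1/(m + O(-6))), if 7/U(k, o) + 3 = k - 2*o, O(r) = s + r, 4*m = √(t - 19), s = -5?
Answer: 3696763/47962015 + 56*I*√21/47962015 ≈ 0.077077 + 5.3506e-6*I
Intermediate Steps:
t = 50/3 (t = 2 + (⅓)*44 = 2 + 44/3 = 50/3 ≈ 16.667)
m = I*√21/12 (m = √(50/3 - 19)/4 = √(-7/3)/4 = (I*√21/3)/4 = I*√21/12 ≈ 0.38188*I)
O(r) = -5 + r
U(k, o) = 7/(-3 + k - 2*o) (U(k, o) = 7/(-3 + (k - 2*o)) = 7/(-3 + k - 2*o))
-U(-88, 1/(m + O(-6))) = -7/(-3 - 88 - 2/(I*√21/12 + (-5 - 6))) = -7/(-3 - 88 - 2/(I*√21/12 - 11)) = -7/(-3 - 88 - 2/(-11 + I*√21/12)) = -7/(-91 - 2/(-11 + I*√21/12))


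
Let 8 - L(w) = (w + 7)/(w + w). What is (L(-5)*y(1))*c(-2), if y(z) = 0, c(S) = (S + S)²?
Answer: 0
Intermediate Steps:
c(S) = 4*S² (c(S) = (2*S)² = 4*S²)
L(w) = 8 - (7 + w)/(2*w) (L(w) = 8 - (w + 7)/(w + w) = 8 - (7 + w)/(2*w))
(L(-5)*y(1))*c(-2) = (((½)*(-7 + 15*(-5))/(-5))*0)*(4*(-2)²) = (((½)*(-⅕)*(-7 - 75))*0)*(4*4) = (((½)*(-⅕)*(-82))*0)*16 = ((41/5)*0)*16 = 0*16 = 0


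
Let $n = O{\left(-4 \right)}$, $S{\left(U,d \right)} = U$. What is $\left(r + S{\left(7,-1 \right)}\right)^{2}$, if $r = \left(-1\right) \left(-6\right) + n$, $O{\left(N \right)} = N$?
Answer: $81$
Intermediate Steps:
$n = -4$
$r = 2$ ($r = \left(-1\right) \left(-6\right) - 4 = 6 - 4 = 2$)
$\left(r + S{\left(7,-1 \right)}\right)^{2} = \left(2 + 7\right)^{2} = 9^{2} = 81$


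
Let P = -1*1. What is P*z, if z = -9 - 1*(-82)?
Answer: -73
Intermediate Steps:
z = 73 (z = -9 + 82 = 73)
P = -1
P*z = -1*73 = -73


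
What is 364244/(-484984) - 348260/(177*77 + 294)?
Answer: -43492974263/1688108058 ≈ -25.764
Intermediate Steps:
364244/(-484984) - 348260/(177*77 + 294) = 364244*(-1/484984) - 348260/(13629 + 294) = -91061/121246 - 348260/13923 = -43492974263/1688108058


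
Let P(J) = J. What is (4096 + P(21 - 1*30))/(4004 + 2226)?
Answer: 4087/6230 ≈ 0.65602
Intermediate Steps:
(4096 + P(21 - 1*30))/(4004 + 2226) = (4096 + (21 - 1*30))/(4004 + 2226) = (4096 + (21 - 30))/6230 = (4096 - 9)*(1/6230) = 4087*(1/6230) = 4087/6230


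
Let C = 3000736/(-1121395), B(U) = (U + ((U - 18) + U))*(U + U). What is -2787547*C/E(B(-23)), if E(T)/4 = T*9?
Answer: 1045586579324/20195202555 ≈ 51.774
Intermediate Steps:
B(U) = 2*U*(-18 + 3*U) (B(U) = (U + ((-18 + U) + U))*(2*U) = (U + (-18 + 2*U))*(2*U) = (-18 + 3*U)*(2*U) = 2*U*(-18 + 3*U))
E(T) = 36*T (E(T) = 4*(T*9) = 4*(9*T) = 36*T)
C = -3000736/1121395 (C = 3000736*(-1/1121395) = -3000736/1121395 ≈ -2.6759)
-2787547*C/E(B(-23)) = -2787547*375092/(696386295*(-6 - 23)) = -2787547/((36*(6*(-23)*(-29)))*(-1121395/3000736)) = -2787547/((36*4002)*(-1121395/3000736)) = -2787547/(144072*(-1121395/3000736)) = -2787547/(-20195202555/375092) = -2787547*(-375092/20195202555) = 1045586579324/20195202555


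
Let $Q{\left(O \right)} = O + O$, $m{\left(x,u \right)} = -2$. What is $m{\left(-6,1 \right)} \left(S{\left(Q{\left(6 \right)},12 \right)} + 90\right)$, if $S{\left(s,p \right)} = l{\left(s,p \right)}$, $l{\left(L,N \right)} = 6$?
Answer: $-192$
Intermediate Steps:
$Q{\left(O \right)} = 2 O$
$S{\left(s,p \right)} = 6$
$m{\left(-6,1 \right)} \left(S{\left(Q{\left(6 \right)},12 \right)} + 90\right) = - 2 \left(6 + 90\right) = \left(-2\right) 96 = -192$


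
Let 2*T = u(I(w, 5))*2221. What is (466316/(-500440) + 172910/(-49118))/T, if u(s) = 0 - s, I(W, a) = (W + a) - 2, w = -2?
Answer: 13679448711/3412096192145 ≈ 0.0040091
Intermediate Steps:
I(W, a) = -2 + W + a
u(s) = -s
T = -2221/2 (T = (-(-2 - 2 + 5)*2221)/2 = (-1*1*2221)/2 = (-1*2221)/2 = (½)*(-2221) = -2221/2 ≈ -1110.5)
(466316/(-500440) + 172910/(-49118))/T = (466316/(-500440) + 172910/(-49118))/(-2221/2) = (466316*(-1/500440) + 172910*(-1/49118))*(-2/2221) = (-116579/125110 - 86455/24559)*(-2/2221) = -13679448711/3072576490*(-2/2221) = 13679448711/3412096192145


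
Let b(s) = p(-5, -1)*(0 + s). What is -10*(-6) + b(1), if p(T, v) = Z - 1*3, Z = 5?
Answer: 62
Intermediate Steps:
p(T, v) = 2 (p(T, v) = 5 - 1*3 = 5 - 3 = 2)
b(s) = 2*s (b(s) = 2*(0 + s) = 2*s)
-10*(-6) + b(1) = -10*(-6) + 2*1 = 60 + 2 = 62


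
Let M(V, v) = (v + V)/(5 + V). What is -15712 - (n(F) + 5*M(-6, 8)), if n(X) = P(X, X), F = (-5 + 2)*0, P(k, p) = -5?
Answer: -15697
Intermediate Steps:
F = 0 (F = -3*0 = 0)
n(X) = -5
M(V, v) = (V + v)/(5 + V)
-15712 - (n(F) + 5*M(-6, 8)) = -15712 - (-5 + 5*((-6 + 8)/(5 - 6))) = -15712 - (-5 + 5*(2/(-1))) = -15712 - (-5 + 5*(-1*2)) = -15712 - (-5 + 5*(-2)) = -15712 - (-5 - 10) = -15712 - 1*(-15) = -15712 + 15 = -15697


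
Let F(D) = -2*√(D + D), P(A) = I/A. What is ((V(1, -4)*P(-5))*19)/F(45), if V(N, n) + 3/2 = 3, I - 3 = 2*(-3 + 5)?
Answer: 133*√10/200 ≈ 2.1029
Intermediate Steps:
I = 7 (I = 3 + 2*(-3 + 5) = 3 + 2*2 = 3 + 4 = 7)
P(A) = 7/A
V(N, n) = 3/2 (V(N, n) = -3/2 + 3 = 3/2)
F(D) = -2*√2*√D
((V(1, -4)*P(-5))*19)/F(45) = ((3*(7/(-5))/2)*19)/((-2*√2*√45)) = ((3*(7*(-⅕))/2)*19)/((-2*√2*3*√5)) = (((3/2)*(-7/5))*19)/((-6*√10)) = (-21/10*19)*(-√10/60) = -(-133)*√10/200 = 133*√10/200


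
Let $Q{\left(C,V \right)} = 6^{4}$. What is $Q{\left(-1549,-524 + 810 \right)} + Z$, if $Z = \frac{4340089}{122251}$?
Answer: $\frac{162777385}{122251} \approx 1331.5$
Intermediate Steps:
$Z = \frac{4340089}{122251}$ ($Z = 4340089 \cdot \frac{1}{122251} = \frac{4340089}{122251} \approx 35.501$)
$Q{\left(C,V \right)} = 1296$
$Q{\left(-1549,-524 + 810 \right)} + Z = 1296 + \frac{4340089}{122251} = \frac{162777385}{122251}$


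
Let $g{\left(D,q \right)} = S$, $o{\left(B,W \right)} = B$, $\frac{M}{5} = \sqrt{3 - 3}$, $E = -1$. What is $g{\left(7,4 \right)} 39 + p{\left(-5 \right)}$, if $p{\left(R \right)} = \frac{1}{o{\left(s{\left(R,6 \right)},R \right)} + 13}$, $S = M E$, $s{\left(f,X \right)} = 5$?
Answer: $\frac{1}{18} \approx 0.055556$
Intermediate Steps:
$M = 0$ ($M = 5 \sqrt{3 - 3} = 5 \sqrt{0} = 5 \cdot 0 = 0$)
$S = 0$ ($S = 0 \left(-1\right) = 0$)
$g{\left(D,q \right)} = 0$
$p{\left(R \right)} = \frac{1}{18}$ ($p{\left(R \right)} = \frac{1}{5 + 13} = \frac{1}{18}$)
$g{\left(7,4 \right)} 39 + p{\left(-5 \right)} = 0 \cdot 39 + \frac{1}{18} = 0 + \frac{1}{18} = \frac{1}{18}$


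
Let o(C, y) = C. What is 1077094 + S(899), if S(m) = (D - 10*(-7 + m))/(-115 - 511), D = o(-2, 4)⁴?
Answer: 337134874/313 ≈ 1.0771e+6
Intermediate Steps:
D = 16 (D = (-2)⁴ = 16)
S(m) = -43/313 + 5*m/313 (S(m) = (16 - 10*(-7 + m))/(-115 - 511) = (16 + (70 - 10*m))/(-626) = (86 - 10*m)*(-1/626) = -43/313 + 5*m/313)
1077094 + S(899) = 1077094 + (-43/313 + (5/313)*899) = 1077094 + (-43/313 + 4495/313) = 1077094 + 4452/313 = 337134874/313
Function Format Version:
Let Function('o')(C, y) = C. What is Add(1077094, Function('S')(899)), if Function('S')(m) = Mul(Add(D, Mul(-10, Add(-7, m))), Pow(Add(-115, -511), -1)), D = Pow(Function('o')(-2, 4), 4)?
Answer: Rational(337134874, 313) ≈ 1.0771e+6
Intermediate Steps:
D = 16 (D = Pow(-2, 4) = 16)
Function('S')(m) = Add(Rational(-43, 313), Mul(Rational(5, 313), m)) (Function('S')(m) = Mul(Add(16, Mul(-10, Add(-7, m))), Pow(Add(-115, -511), -1)) = Mul(Add(16, Add(70, Mul(-10, m))), Pow(-626, -1)) = Mul(Add(86, Mul(-10, m)), Rational(-1, 626)) = Add(Rational(-43, 313), Mul(Rational(5, 313), m)))
Add(1077094, Function('S')(899)) = Add(1077094, Add(Rational(-43, 313), Mul(Rational(5, 313), 899))) = Add(1077094, Add(Rational(-43, 313), Rational(4495, 313))) = Add(1077094, Rational(4452, 313)) = Rational(337134874, 313)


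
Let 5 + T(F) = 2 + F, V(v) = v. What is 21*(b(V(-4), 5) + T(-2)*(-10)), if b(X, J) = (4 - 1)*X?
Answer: 798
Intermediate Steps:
T(F) = -3 + F (T(F) = -5 + (2 + F) = -3 + F)
b(X, J) = 3*X
21*(b(V(-4), 5) + T(-2)*(-10)) = 21*(3*(-4) + (-3 - 2)*(-10)) = 21*(-12 - 5*(-10)) = 21*(-12 + 50) = 21*38 = 798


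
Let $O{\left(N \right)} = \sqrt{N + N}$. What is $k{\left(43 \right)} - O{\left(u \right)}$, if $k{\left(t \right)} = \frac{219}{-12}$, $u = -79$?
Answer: $- \frac{73}{4} - i \sqrt{158} \approx -18.25 - 12.57 i$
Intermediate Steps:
$O{\left(N \right)} = \sqrt{2} \sqrt{N}$ ($O{\left(N \right)} = \sqrt{2 N} = \sqrt{2} \sqrt{N}$)
$k{\left(t \right)} = - \frac{73}{4}$ ($k{\left(t \right)} = 219 \left(- \frac{1}{12}\right) = - \frac{73}{4}$)
$k{\left(43 \right)} - O{\left(u \right)} = - \frac{73}{4} - \sqrt{2} \sqrt{-79} = - \frac{73}{4} - \sqrt{2} i \sqrt{79} = - \frac{73}{4} - i \sqrt{158}$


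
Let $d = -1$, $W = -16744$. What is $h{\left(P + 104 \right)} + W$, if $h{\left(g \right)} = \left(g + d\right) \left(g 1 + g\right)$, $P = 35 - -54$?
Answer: $57368$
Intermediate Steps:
$P = 89$ ($P = 35 + 54 = 89$)
$h{\left(g \right)} = 2 g \left(-1 + g\right)$ ($h{\left(g \right)} = \left(g - 1\right) \left(g 1 + g\right) = \left(-1 + g\right) \left(g + g\right) = \left(-1 + g\right) 2 g = 2 g \left(-1 + g\right)$)
$h{\left(P + 104 \right)} + W = 2 \left(89 + 104\right) \left(-1 + \left(89 + 104\right)\right) - 16744 = 2 \cdot 193 \left(-1 + 193\right) - 16744 = 2 \cdot 193 \cdot 192 - 16744 = 74112 - 16744 = 57368$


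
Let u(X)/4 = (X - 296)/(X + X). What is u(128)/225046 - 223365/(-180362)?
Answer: 201067705359/162358986608 ≈ 1.2384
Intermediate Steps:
u(X) = 2*(-296 + X)/X (u(X) = 4*((X - 296)/(X + X)) = 4*((-296 + X)/((2*X))) = 4*((-296 + X)*(1/(2*X))) = 4*((-296 + X)/(2*X)) = 2*(-296 + X)/X)
u(128)/225046 - 223365/(-180362) = (2 - 592/128)/225046 - 223365/(-180362) = (2 - 592*1/128)*(1/225046) - 223365*(-1/180362) = (2 - 37/8)*(1/225046) + 223365/180362 = -21/8*1/225046 + 223365/180362 = -21/1800368 + 223365/180362 = 201067705359/162358986608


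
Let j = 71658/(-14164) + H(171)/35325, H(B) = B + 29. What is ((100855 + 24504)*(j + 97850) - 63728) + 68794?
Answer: 122741713777506217/10006866 ≈ 1.2266e+10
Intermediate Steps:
H(B) = 29 + B
j = -50569721/10006866 (j = 71658/(-14164) + (29 + 171)/35325 = 71658*(-1/14164) + 200*(1/35325) = -35829/7082 + 8/1413 = -50569721/10006866 ≈ -5.0535)
((100855 + 24504)*(j + 97850) - 63728) + 68794 = ((100855 + 24504)*(-50569721/10006866 + 97850) - 63728) + 68794 = (125359*(979121268379/10006866) - 63728) + 68794 = (122741663082723061/10006866 - 63728) + 68794 = 122741025365166613/10006866 + 68794 = 122741713777506217/10006866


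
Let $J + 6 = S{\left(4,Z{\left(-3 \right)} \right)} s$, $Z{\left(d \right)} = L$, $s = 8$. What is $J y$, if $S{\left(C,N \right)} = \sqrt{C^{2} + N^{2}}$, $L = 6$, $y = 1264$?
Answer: $-7584 + 20224 \sqrt{13} \approx 65335.0$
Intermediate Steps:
$Z{\left(d \right)} = 6$
$J = -6 + 16 \sqrt{13}$ ($J = -6 + \sqrt{4^{2} + 6^{2}} \cdot 8 = -6 + \sqrt{16 + 36} \cdot 8 = -6 + \sqrt{52} \cdot 8 = -6 + 2 \sqrt{13} \cdot 8 = -6 + 16 \sqrt{13} \approx 51.689$)
$J y = \left(-6 + 16 \sqrt{13}\right) 1264 = -7584 + 20224 \sqrt{13}$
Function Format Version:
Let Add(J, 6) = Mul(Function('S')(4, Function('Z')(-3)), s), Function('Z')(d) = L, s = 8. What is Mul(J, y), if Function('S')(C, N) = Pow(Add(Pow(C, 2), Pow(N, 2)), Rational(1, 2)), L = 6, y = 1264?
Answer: Add(-7584, Mul(20224, Pow(13, Rational(1, 2)))) ≈ 65335.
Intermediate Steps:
Function('Z')(d) = 6
J = Add(-6, Mul(16, Pow(13, Rational(1, 2)))) (J = Add(-6, Mul(Pow(Add(Pow(4, 2), Pow(6, 2)), Rational(1, 2)), 8)) = Add(-6, Mul(Pow(Add(16, 36), Rational(1, 2)), 8)) = Add(-6, Mul(Pow(52, Rational(1, 2)), 8)) = Add(-6, Mul(Mul(2, Pow(13, Rational(1, 2))), 8)) = Add(-6, Mul(16, Pow(13, Rational(1, 2)))) ≈ 51.689)
Mul(J, y) = Mul(Add(-6, Mul(16, Pow(13, Rational(1, 2)))), 1264) = Add(-7584, Mul(20224, Pow(13, Rational(1, 2))))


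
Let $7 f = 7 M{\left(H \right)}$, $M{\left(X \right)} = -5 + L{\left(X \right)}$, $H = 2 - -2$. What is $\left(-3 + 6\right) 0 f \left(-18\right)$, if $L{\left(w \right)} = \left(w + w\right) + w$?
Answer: $0$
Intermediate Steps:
$H = 4$ ($H = 2 + 2 = 4$)
$L{\left(w \right)} = 3 w$ ($L{\left(w \right)} = 2 w + w = 3 w$)
$M{\left(X \right)} = -5 + 3 X$
$f = 7$ ($f = \frac{7 \left(-5 + 3 \cdot 4\right)}{7} = \frac{7 \left(-5 + 12\right)}{7} = \frac{7 \cdot 7}{7} = \frac{1}{7} \cdot 49 = 7$)
$\left(-3 + 6\right) 0 f \left(-18\right) = \left(-3 + 6\right) 0 \cdot 7 \left(-18\right) = 3 \cdot 0 \cdot 7 \left(-18\right) = 0 \cdot 7 \left(-18\right) = 0 \left(-18\right) = 0$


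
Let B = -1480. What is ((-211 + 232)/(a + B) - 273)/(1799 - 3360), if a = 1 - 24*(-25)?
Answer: 11428/65339 ≈ 0.17490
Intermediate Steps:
a = 601 (a = 1 + 600 = 601)
((-211 + 232)/(a + B) - 273)/(1799 - 3360) = ((-211 + 232)/(601 - 1480) - 273)/(1799 - 3360) = (21/(-879) - 273)/(-1561) = (21*(-1/879) - 273)*(-1/1561) = (-7/293 - 273)*(-1/1561) = -79996/293*(-1/1561) = 11428/65339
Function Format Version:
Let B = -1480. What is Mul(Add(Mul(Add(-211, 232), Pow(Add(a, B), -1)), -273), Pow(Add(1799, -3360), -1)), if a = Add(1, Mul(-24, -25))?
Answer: Rational(11428, 65339) ≈ 0.17490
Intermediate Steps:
a = 601 (a = Add(1, 600) = 601)
Mul(Add(Mul(Add(-211, 232), Pow(Add(a, B), -1)), -273), Pow(Add(1799, -3360), -1)) = Mul(Add(Mul(Add(-211, 232), Pow(Add(601, -1480), -1)), -273), Pow(Add(1799, -3360), -1)) = Mul(Add(Mul(21, Pow(-879, -1)), -273), Pow(-1561, -1)) = Mul(Add(Mul(21, Rational(-1, 879)), -273), Rational(-1, 1561)) = Mul(Add(Rational(-7, 293), -273), Rational(-1, 1561)) = Mul(Rational(-79996, 293), Rational(-1, 1561)) = Rational(11428, 65339)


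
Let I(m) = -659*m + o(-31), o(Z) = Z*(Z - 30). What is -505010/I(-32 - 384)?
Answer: -101002/55207 ≈ -1.8295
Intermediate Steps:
o(Z) = Z*(-30 + Z)
I(m) = 1891 - 659*m (I(m) = -659*m - 31*(-30 - 31) = -659*m - 31*(-61) = -659*m + 1891 = 1891 - 659*m)
-505010/I(-32 - 384) = -505010/(1891 - 659*(-32 - 384)) = -505010/(1891 - 659*(-416)) = -505010/(1891 + 274144) = -505010/276035 = -505010*1/276035 = -101002/55207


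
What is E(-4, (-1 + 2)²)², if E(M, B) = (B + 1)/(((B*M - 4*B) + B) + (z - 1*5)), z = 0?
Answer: 1/36 ≈ 0.027778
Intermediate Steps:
E(M, B) = (1 + B)/(-5 - 3*B + B*M) (E(M, B) = (B + 1)/(((B*M - 4*B) + B) + (0 - 1*5)) = (1 + B)/(((-4*B + B*M) + B) + (0 - 5)) = (1 + B)/((-3*B + B*M) - 5) = (1 + B)/(-5 - 3*B + B*M))
E(-4, (-1 + 2)²)² = ((1 + (-1 + 2)²)/(-5 - 3*(-1 + 2)² + (-1 + 2)²*(-4)))² = ((1 + 1²)/(-5 - 3*1² + 1²*(-4)))² = ((1 + 1)/(-5 - 3*1 + 1*(-4)))² = (2/(-5 - 3 - 4))² = (2/(-12))² = (-1/12*2)² = (-⅙)² = 1/36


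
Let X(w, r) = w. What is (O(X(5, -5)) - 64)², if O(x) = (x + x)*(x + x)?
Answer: 1296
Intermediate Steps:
O(x) = 4*x² (O(x) = (2*x)*(2*x) = 4*x²)
(O(X(5, -5)) - 64)² = (4*5² - 64)² = (4*25 - 64)² = (100 - 64)² = 36² = 1296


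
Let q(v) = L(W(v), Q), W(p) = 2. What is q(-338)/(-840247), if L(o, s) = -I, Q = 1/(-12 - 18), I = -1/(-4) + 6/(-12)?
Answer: -1/3360988 ≈ -2.9753e-7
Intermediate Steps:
I = -1/4 (I = -1*(-1/4) + 6*(-1/12) = 1/4 - 1/2 = -1/4 ≈ -0.25000)
Q = -1/30 (Q = 1/(-30) = -1/30 ≈ -0.033333)
L(o, s) = 1/4 (L(o, s) = -1*(-1/4) = 1/4)
q(v) = 1/4
q(-338)/(-840247) = (1/4)/(-840247) = (1/4)*(-1/840247) = -1/3360988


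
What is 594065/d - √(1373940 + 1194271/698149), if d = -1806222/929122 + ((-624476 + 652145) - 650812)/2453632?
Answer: -135430392386139776/501077996875 - √669675713057706319/698149 ≈ -2.7145e+5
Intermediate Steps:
d = -2505389984375/1139861735552 (d = -1806222*1/929122 + (27669 - 650812)*(1/2453632) = -903111/464561 - 623143*1/2453632 = -903111/464561 - 623143/2453632 = -2505389984375/1139861735552 ≈ -2.1980)
594065/d - √(1373940 + 1194271/698149) = 594065/(-2505389984375/1139861735552) - √(1373940 + 1194271/698149) = 594065*(-1139861735552/2505389984375) - √(1373940 + 1194271*(1/698149)) = -135430392386139776/501077996875 - √(1373940 + 1194271/698149) = -135430392386139776/501077996875 - √(959216031331/698149) = -135430392386139776/501077996875 - √669675713057706319/698149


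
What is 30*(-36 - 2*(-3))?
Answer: -900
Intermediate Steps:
30*(-36 - 2*(-3)) = 30*(-36 + 6) = 30*(-30) = -900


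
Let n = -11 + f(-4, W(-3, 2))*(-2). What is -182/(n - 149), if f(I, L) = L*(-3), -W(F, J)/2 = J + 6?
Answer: 91/128 ≈ 0.71094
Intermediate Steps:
W(F, J) = -12 - 2*J (W(F, J) = -2*(J + 6) = -2*(6 + J) = -12 - 2*J)
f(I, L) = -3*L
n = -107 (n = -11 - 3*(-12 - 2*2)*(-2) = -11 - 3*(-12 - 4)*(-2) = -11 - 3*(-16)*(-2) = -11 + 48*(-2) = -11 - 96 = -107)
-182/(n - 149) = -182/(-107 - 149) = -182/(-256) = -182*(-1/256) = 91/128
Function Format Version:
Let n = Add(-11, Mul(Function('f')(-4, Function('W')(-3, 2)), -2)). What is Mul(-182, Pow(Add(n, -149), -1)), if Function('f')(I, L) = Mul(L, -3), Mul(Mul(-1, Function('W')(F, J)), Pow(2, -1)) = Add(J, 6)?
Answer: Rational(91, 128) ≈ 0.71094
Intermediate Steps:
Function('W')(F, J) = Add(-12, Mul(-2, J)) (Function('W')(F, J) = Mul(-2, Add(J, 6)) = Mul(-2, Add(6, J)) = Add(-12, Mul(-2, J)))
Function('f')(I, L) = Mul(-3, L)
n = -107 (n = Add(-11, Mul(Mul(-3, Add(-12, Mul(-2, 2))), -2)) = Add(-11, Mul(Mul(-3, Add(-12, -4)), -2)) = Add(-11, Mul(Mul(-3, -16), -2)) = Add(-11, Mul(48, -2)) = Add(-11, -96) = -107)
Mul(-182, Pow(Add(n, -149), -1)) = Mul(-182, Pow(Add(-107, -149), -1)) = Mul(-182, Pow(-256, -1)) = Mul(-182, Rational(-1, 256)) = Rational(91, 128)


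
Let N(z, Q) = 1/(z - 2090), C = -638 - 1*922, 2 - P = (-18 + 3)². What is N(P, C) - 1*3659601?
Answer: -8464657114/2313 ≈ -3.6596e+6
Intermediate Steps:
P = -223 (P = 2 - (-18 + 3)² = 2 - 1*(-15)² = 2 - 1*225 = 2 - 225 = -223)
C = -1560 (C = -638 - 922 = -1560)
N(z, Q) = 1/(-2090 + z)
N(P, C) - 1*3659601 = 1/(-2090 - 223) - 1*3659601 = 1/(-2313) - 3659601 = -1/2313 - 3659601 = -8464657114/2313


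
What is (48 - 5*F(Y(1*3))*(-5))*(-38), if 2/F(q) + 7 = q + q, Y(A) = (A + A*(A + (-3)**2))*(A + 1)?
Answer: -111644/61 ≈ -1830.2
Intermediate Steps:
Y(A) = (1 + A)*(A + A*(9 + A)) (Y(A) = (A + A*(A + 9))*(1 + A) = (A + A*(9 + A))*(1 + A) = (1 + A)*(A + A*(9 + A)))
F(q) = 2/(-7 + 2*q) (F(q) = 2/(-7 + (q + q)) = 2/(-7 + 2*q))
(48 - 5*F(Y(1*3))*(-5))*(-38) = (48 - 10/(-7 + 2*((1*3)*(10 + (1*3)**2 + 11*(1*3))))*(-5))*(-38) = (48 - 10/(-7 + 2*(3*(10 + 3**2 + 11*3)))*(-5))*(-38) = (48 - 10/(-7 + 2*(3*(10 + 9 + 33)))*(-5))*(-38) = (48 - 10/(-7 + 2*(3*52))*(-5))*(-38) = (48 - 10/(-7 + 2*156)*(-5))*(-38) = (48 - 10/(-7 + 312)*(-5))*(-38) = (48 - 10/305*(-5))*(-38) = (48 - 5*2/305*(-5))*(-38) = (48 - 2/61*(-5))*(-38) = (48 + 10/61)*(-38) = (2938/61)*(-38) = -111644/61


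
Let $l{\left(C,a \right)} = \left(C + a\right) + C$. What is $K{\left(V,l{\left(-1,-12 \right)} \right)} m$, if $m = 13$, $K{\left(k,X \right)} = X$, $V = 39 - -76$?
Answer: $-182$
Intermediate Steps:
$l{\left(C,a \right)} = a + 2 C$
$V = 115$ ($V = 39 + 76 = 115$)
$K{\left(V,l{\left(-1,-12 \right)} \right)} m = \left(-12 + 2 \left(-1\right)\right) 13 = \left(-12 - 2\right) 13 = \left(-14\right) 13 = -182$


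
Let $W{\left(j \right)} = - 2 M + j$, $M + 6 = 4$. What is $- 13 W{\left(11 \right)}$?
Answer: $-195$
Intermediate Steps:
$M = -2$ ($M = -6 + 4 = -2$)
$W{\left(j \right)} = 4 + j$ ($W{\left(j \right)} = \left(-2\right) \left(-2\right) + j = 4 + j$)
$- 13 W{\left(11 \right)} = - 13 \left(4 + 11\right) = \left(-13\right) 15 = -195$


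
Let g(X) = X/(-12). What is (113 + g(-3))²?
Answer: 205209/16 ≈ 12826.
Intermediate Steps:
g(X) = -X/12 (g(X) = X*(-1/12) = -X/12)
(113 + g(-3))² = (113 - 1/12*(-3))² = (113 + ¼)² = (453/4)² = 205209/16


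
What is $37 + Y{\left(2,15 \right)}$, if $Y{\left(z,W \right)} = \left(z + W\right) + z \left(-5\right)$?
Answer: $44$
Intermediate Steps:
$Y{\left(z,W \right)} = W - 4 z$ ($Y{\left(z,W \right)} = \left(W + z\right) - 5 z = W - 4 z$)
$37 + Y{\left(2,15 \right)} = 37 + \left(15 - 8\right) = 37 + 7 = 44$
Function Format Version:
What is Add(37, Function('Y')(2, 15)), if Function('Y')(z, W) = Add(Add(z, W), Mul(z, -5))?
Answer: 44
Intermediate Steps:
Function('Y')(z, W) = Add(W, Mul(-4, z)) (Function('Y')(z, W) = Add(Add(W, z), Mul(-5, z)) = Add(W, Mul(-4, z)))
Add(37, Function('Y')(2, 15)) = Add(37, Add(15, Mul(-4, 2))) = Add(37, Add(15, -8)) = Add(37, 7) = 44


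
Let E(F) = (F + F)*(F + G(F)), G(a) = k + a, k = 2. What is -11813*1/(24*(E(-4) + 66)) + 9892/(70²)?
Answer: -7704797/3351600 ≈ -2.2988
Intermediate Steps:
G(a) = 2 + a
E(F) = 2*F*(2 + 2*F) (E(F) = (F + F)*(F + (2 + F)) = (2*F)*(2 + 2*F) = 2*F*(2 + 2*F))
-11813*1/(24*(E(-4) + 66)) + 9892/(70²) = -11813*1/(24*(4*(-4)*(1 - 4) + 66)) + 9892/(70²) = -11813*1/(24*(4*(-4)*(-3) + 66)) + 9892/4900 = -11813*1/(24*(48 + 66)) + 9892*(1/4900) = -11813/(114*24) + 2473/1225 = -11813/2736 + 2473/1225 = -7704797/3351600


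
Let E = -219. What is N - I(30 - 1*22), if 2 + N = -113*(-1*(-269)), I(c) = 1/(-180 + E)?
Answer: -12129200/399 ≈ -30399.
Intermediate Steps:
I(c) = -1/399 (I(c) = 1/(-180 - 219) = 1/(-399) = -1/399)
N = -30399 (N = -2 - 113*(-1*(-269)) = -2 - 113*269 = -2 - 1*30397 = -2 - 30397 = -30399)
N - I(30 - 1*22) = -30399 - 1*(-1/399) = -30399 + 1/399 = -12129200/399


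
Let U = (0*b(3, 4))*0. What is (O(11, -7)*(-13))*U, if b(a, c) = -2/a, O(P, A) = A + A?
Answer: 0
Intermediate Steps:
O(P, A) = 2*A
U = 0 (U = (0*(-2/3))*0 = 0*0 = 0)
(O(11, -7)*(-13))*U = ((2*(-7))*(-13))*0 = -14*(-13)*0 = 182*0 = 0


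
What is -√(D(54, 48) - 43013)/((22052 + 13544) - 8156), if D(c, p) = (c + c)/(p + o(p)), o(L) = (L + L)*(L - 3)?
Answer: -I*√1424761793/4994080 ≈ -0.0075582*I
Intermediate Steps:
o(L) = 2*L*(-3 + L) (o(L) = (2*L)*(-3 + L) = 2*L*(-3 + L))
D(c, p) = 2*c/(p + 2*p*(-3 + p)) (D(c, p) = (c + c)/(p + 2*p*(-3 + p)) = (2*c)/(p + 2*p*(-3 + p)) = 2*c/(p + 2*p*(-3 + p)))
-√(D(54, 48) - 43013)/((22052 + 13544) - 8156) = -√(2*54/(48*(-5 + 2*48)) - 43013)/((22052 + 13544) - 8156) = -√(2*54*(1/48)/(-5 + 96) - 43013)/(35596 - 8156) = -√(2*54*(1/48)/91 - 43013)/27440 = -√(2*54*(1/48)*(1/91) - 43013)/27440 = -√(9/364 - 43013)/27440 = -√(-15656723/364)/27440 = -I*√1424761793/182/27440 = -I*√1424761793/4994080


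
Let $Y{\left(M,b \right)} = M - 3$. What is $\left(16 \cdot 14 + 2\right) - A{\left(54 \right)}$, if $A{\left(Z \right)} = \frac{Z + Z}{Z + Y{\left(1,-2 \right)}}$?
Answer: $\frac{2911}{13} \approx 223.92$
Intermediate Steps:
$Y{\left(M,b \right)} = -3 + M$ ($Y{\left(M,b \right)} = M - 3 = -3 + M$)
$A{\left(Z \right)} = \frac{2 Z}{-2 + Z}$ ($A{\left(Z \right)} = \frac{Z + Z}{Z + \left(-3 + 1\right)} = \frac{2 Z}{Z - 2} = \frac{2 Z}{-2 + Z}$)
$\left(16 \cdot 14 + 2\right) - A{\left(54 \right)} = \left(16 \cdot 14 + 2\right) - 2 \cdot 54 \frac{1}{-2 + 54} = \left(224 + 2\right) - 2 \cdot 54 \cdot \frac{1}{52} = 226 - 2 \cdot 54 \cdot \frac{1}{52} = 226 - \frac{27}{13} = \frac{2911}{13}$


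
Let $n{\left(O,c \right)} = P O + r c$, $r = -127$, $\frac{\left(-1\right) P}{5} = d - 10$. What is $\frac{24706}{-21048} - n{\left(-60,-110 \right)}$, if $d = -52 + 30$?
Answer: $- \frac{46002233}{10524} \approx -4371.2$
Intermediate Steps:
$d = -22$
$P = 160$ ($P = - 5 \left(-22 - 10\right) = \left(-5\right) \left(-32\right) = 160$)
$n{\left(O,c \right)} = - 127 c + 160 O$ ($n{\left(O,c \right)} = 160 O - 127 c = - 127 c + 160 O$)
$\frac{24706}{-21048} - n{\left(-60,-110 \right)} = \frac{24706}{-21048} - \left(\left(-127\right) \left(-110\right) + 160 \left(-60\right)\right) = 24706 \left(- \frac{1}{21048}\right) - \left(13970 - 9600\right) = - \frac{12353}{10524} - 4370 = - \frac{46002233}{10524}$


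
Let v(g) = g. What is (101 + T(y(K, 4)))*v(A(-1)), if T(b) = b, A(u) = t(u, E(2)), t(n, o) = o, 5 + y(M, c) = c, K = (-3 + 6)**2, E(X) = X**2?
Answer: 400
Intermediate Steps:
K = 9 (K = 3**2 = 9)
y(M, c) = -5 + c
A(u) = 4 (A(u) = 2**2 = 4)
(101 + T(y(K, 4)))*v(A(-1)) = (101 + (-5 + 4))*4 = (101 - 1)*4 = 100*4 = 400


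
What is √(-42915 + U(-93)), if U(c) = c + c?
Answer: 3*I*√4789 ≈ 207.61*I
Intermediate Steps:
U(c) = 2*c
√(-42915 + U(-93)) = √(-42915 + 2*(-93)) = √(-42915 - 186) = √(-43101) = 3*I*√4789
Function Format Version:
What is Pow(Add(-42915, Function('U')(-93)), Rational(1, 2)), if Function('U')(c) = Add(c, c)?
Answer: Mul(3, I, Pow(4789, Rational(1, 2))) ≈ Mul(207.61, I)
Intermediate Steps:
Function('U')(c) = Mul(2, c)
Pow(Add(-42915, Function('U')(-93)), Rational(1, 2)) = Pow(Add(-42915, Mul(2, -93)), Rational(1, 2)) = Pow(Add(-42915, -186), Rational(1, 2)) = Pow(-43101, Rational(1, 2)) = Mul(3, I, Pow(4789, Rational(1, 2)))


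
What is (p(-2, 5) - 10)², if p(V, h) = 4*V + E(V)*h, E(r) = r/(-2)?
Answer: 169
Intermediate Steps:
E(r) = -r/2 (E(r) = r*(-½) = -r/2)
p(V, h) = 4*V - V*h/2 (p(V, h) = 4*V + (-V/2)*h = 4*V - V*h/2)
(p(-2, 5) - 10)² = ((½)*(-2)*(8 - 1*5) - 10)² = ((½)*(-2)*(8 - 5) - 10)² = ((½)*(-2)*3 - 10)² = (-3 - 10)² = (-13)² = 169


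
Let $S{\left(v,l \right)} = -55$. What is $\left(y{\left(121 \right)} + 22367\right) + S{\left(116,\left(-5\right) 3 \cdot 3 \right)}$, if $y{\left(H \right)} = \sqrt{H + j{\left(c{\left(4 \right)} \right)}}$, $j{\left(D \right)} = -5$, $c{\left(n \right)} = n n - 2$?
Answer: $22312 + 2 \sqrt{29} \approx 22323.0$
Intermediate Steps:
$c{\left(n \right)} = -2 + n^{2}$ ($c{\left(n \right)} = n^{2} - 2 = -2 + n^{2}$)
$y{\left(H \right)} = \sqrt{-5 + H}$ ($y{\left(H \right)} = \sqrt{H - 5} = \sqrt{-5 + H}$)
$\left(y{\left(121 \right)} + 22367\right) + S{\left(116,\left(-5\right) 3 \cdot 3 \right)} = \left(\sqrt{-5 + 121} + 22367\right) - 55 = \left(\sqrt{116} + 22367\right) - 55 = \left(2 \sqrt{29} + 22367\right) - 55 = \left(22367 + 2 \sqrt{29}\right) - 55 = 22312 + 2 \sqrt{29}$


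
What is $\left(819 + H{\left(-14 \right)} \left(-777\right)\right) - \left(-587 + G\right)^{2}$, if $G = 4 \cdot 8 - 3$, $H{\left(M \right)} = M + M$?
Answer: $-288789$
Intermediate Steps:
$H{\left(M \right)} = 2 M$
$G = 29$ ($G = 32 - 3 = 29$)
$\left(819 + H{\left(-14 \right)} \left(-777\right)\right) - \left(-587 + G\right)^{2} = \left(819 + 2 \left(-14\right) \left(-777\right)\right) - \left(-587 + 29\right)^{2} = \left(819 - -21756\right) - \left(-558\right)^{2} = \left(819 + 21756\right) - 311364 = 22575 - 311364 = -288789$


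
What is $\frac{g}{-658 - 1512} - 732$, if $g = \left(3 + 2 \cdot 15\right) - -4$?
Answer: $- \frac{1588477}{2170} \approx -732.02$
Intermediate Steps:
$g = 37$ ($g = \left(3 + 30\right) + 4 = 33 + 4 = 37$)
$\frac{g}{-658 - 1512} - 732 = \frac{37}{-658 - 1512} - 732 = \frac{37}{-2170} - 732 = 37 \left(- \frac{1}{2170}\right) - 732 = - \frac{37}{2170} - 732 = - \frac{1588477}{2170}$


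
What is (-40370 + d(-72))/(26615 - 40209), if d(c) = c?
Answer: 20221/6797 ≈ 2.9750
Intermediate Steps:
(-40370 + d(-72))/(26615 - 40209) = (-40370 - 72)/(26615 - 40209) = -40442/(-13594) = -40442*(-1/13594) = 20221/6797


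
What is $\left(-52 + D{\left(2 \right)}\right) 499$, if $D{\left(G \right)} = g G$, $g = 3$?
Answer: $-22954$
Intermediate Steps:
$D{\left(G \right)} = 3 G$
$\left(-52 + D{\left(2 \right)}\right) 499 = \left(-52 + 3 \cdot 2\right) 499 = \left(-52 + 6\right) 499 = \left(-46\right) 499 = -22954$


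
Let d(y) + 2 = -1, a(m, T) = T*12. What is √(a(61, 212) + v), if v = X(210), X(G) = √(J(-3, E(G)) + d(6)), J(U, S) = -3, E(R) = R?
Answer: √(2544 + I*√6) ≈ 50.438 + 0.0243*I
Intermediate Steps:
a(m, T) = 12*T
d(y) = -3 (d(y) = -2 - 1 = -3)
X(G) = I*√6 (X(G) = √(-3 - 3) = √(-6) = I*√6)
v = I*√6 ≈ 2.4495*I
√(a(61, 212) + v) = √(12*212 + I*√6) = √(2544 + I*√6)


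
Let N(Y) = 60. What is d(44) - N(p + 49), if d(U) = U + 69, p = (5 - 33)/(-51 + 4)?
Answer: 53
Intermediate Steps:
p = 28/47 (p = -28/(-47) = -28*(-1/47) = 28/47 ≈ 0.59575)
d(U) = 69 + U
d(44) - N(p + 49) = (69 + 44) - 1*60 = 113 - 60 = 53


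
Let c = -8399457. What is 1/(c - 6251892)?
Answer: -1/14651349 ≈ -6.8253e-8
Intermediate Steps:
1/(c - 6251892) = 1/(-8399457 - 6251892) = 1/(-14651349) = -1/14651349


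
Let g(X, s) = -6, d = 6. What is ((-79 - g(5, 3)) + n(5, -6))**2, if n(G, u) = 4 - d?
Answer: 5625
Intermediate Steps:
n(G, u) = -2 (n(G, u) = 4 - 1*6 = 4 - 6 = -2)
((-79 - g(5, 3)) + n(5, -6))**2 = ((-79 - 1*(-6)) - 2)**2 = ((-79 + 6) - 2)**2 = (-73 - 2)**2 = (-75)**2 = 5625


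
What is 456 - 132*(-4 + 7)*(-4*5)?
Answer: 8376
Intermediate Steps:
456 - 132*(-4 + 7)*(-4*5) = 456 - 396*(-20) = 456 - 132*(-60) = 456 + 7920 = 8376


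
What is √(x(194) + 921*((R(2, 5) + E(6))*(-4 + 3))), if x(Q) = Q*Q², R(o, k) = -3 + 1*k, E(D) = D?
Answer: 8*√113969 ≈ 2700.7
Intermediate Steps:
R(o, k) = -3 + k
x(Q) = Q³
√(x(194) + 921*((R(2, 5) + E(6))*(-4 + 3))) = √(194³ + 921*(((-3 + 5) + 6)*(-4 + 3))) = √(7301384 + 921*((2 + 6)*(-1))) = √(7301384 + 921*(8*(-1))) = √(7301384 + 921*(-8)) = √(7301384 - 7368) = √7294016 = 8*√113969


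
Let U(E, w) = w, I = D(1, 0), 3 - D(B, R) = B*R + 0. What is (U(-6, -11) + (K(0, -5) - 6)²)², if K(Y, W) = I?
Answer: 4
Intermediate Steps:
D(B, R) = 3 - B*R (D(B, R) = 3 - (B*R + 0) = 3 - B*R)
I = 3 (I = 3 - 1*1*0 = 3 + 0 = 3)
K(Y, W) = 3
(U(-6, -11) + (K(0, -5) - 6)²)² = (-11 + (3 - 6)²)² = (-11 + (-3)²)² = (-11 + 9)² = (-2)² = 4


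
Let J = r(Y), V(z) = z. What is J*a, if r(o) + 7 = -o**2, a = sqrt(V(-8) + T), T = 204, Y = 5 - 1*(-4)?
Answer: -1232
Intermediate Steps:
Y = 9 (Y = 5 + 4 = 9)
a = 14 (a = sqrt(-8 + 204) = sqrt(196) = 14)
r(o) = -7 - o**2
J = -88 (J = -7 - 1*9**2 = -7 - 1*81 = -7 - 81 = -88)
J*a = -88*14 = -1232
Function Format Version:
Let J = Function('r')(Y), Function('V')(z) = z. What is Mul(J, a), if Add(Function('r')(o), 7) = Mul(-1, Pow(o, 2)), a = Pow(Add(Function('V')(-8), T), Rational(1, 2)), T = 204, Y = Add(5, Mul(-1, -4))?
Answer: -1232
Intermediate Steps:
Y = 9 (Y = Add(5, 4) = 9)
a = 14 (a = Pow(Add(-8, 204), Rational(1, 2)) = Pow(196, Rational(1, 2)) = 14)
Function('r')(o) = Add(-7, Mul(-1, Pow(o, 2)))
J = -88 (J = Add(-7, Mul(-1, Pow(9, 2))) = Add(-7, Mul(-1, 81)) = Add(-7, -81) = -88)
Mul(J, a) = Mul(-88, 14) = -1232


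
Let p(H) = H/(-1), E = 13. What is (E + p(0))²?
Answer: 169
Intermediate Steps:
p(H) = -H (p(H) = H*(-1) = -H)
(E + p(0))² = (13 - 1*0)² = (13 + 0)² = 13² = 169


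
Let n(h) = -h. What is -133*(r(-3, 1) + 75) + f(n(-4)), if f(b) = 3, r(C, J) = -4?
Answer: -9440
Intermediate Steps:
-133*(r(-3, 1) + 75) + f(n(-4)) = -133*(-4 + 75) + 3 = -133*71 + 3 = -9443 + 3 = -9440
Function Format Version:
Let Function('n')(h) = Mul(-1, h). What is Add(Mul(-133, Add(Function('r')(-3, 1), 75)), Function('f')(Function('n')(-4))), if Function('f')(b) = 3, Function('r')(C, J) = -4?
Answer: -9440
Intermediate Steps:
Add(Mul(-133, Add(Function('r')(-3, 1), 75)), Function('f')(Function('n')(-4))) = Add(Mul(-133, Add(-4, 75)), 3) = Add(Mul(-133, 71), 3) = Add(-9443, 3) = -9440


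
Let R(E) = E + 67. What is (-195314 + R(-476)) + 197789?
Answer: 2066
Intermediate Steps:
R(E) = 67 + E
(-195314 + R(-476)) + 197789 = (-195314 + (67 - 476)) + 197789 = (-195314 - 409) + 197789 = -195723 + 197789 = 2066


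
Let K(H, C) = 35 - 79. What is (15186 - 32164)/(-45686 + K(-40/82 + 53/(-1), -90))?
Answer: 8489/22865 ≈ 0.37127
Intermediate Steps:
K(H, C) = -44
(15186 - 32164)/(-45686 + K(-40/82 + 53/(-1), -90)) = (15186 - 32164)/(-45686 - 44) = -16978/(-45730) = -16978*(-1/45730) = 8489/22865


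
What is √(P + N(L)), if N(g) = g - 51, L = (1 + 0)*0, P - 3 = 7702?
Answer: √7654 ≈ 87.487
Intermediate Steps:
P = 7705 (P = 3 + 7702 = 7705)
L = 0 (L = 1*0 = 0)
N(g) = -51 + g
√(P + N(L)) = √(7705 + (-51 + 0)) = √(7705 - 51) = √7654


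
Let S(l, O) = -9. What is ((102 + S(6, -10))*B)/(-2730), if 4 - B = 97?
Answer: 2883/910 ≈ 3.1681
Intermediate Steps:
B = -93 (B = 4 - 1*97 = 4 - 97 = -93)
((102 + S(6, -10))*B)/(-2730) = ((102 - 9)*(-93))/(-2730) = (93*(-93))*(-1/2730) = -8649*(-1/2730) = 2883/910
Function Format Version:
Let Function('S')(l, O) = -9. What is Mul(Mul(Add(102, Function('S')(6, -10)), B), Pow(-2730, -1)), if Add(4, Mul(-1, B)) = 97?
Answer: Rational(2883, 910) ≈ 3.1681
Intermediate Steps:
B = -93 (B = Add(4, Mul(-1, 97)) = Add(4, -97) = -93)
Mul(Mul(Add(102, Function('S')(6, -10)), B), Pow(-2730, -1)) = Mul(Mul(Add(102, -9), -93), Pow(-2730, -1)) = Mul(Mul(93, -93), Rational(-1, 2730)) = Mul(-8649, Rational(-1, 2730)) = Rational(2883, 910)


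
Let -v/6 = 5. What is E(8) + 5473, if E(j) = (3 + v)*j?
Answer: 5257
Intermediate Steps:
v = -30 (v = -6*5 = -30)
E(j) = -27*j (E(j) = (3 - 30)*j = -27*j)
E(8) + 5473 = -27*8 + 5473 = -216 + 5473 = 5257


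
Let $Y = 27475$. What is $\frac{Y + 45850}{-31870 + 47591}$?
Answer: $\frac{73325}{15721} \approx 4.6641$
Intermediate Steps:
$\frac{Y + 45850}{-31870 + 47591} = \frac{27475 + 45850}{-31870 + 47591} = \frac{73325}{15721}$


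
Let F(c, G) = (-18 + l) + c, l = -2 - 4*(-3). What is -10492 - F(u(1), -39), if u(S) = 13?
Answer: -10497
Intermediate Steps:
l = 10 (l = -2 + 12 = 10)
F(c, G) = -8 + c (F(c, G) = (-18 + 10) + c = -8 + c)
-10492 - F(u(1), -39) = -10492 - (-8 + 13) = -10492 - 1*5 = -10492 - 5 = -10497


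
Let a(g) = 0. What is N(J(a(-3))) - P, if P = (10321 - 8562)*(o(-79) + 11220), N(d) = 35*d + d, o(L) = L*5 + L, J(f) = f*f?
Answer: -18902214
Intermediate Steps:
J(f) = f²
o(L) = 6*L (o(L) = 5*L + L = 6*L)
N(d) = 36*d
P = 18902214 (P = (10321 - 8562)*(6*(-79) + 11220) = 1759*(-474 + 11220) = 1759*10746 = 18902214)
N(J(a(-3))) - P = 36*0² - 1*18902214 = 36*0 - 18902214 = 0 - 18902214 = -18902214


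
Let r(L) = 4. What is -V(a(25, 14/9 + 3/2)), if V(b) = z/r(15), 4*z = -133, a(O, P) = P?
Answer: 133/16 ≈ 8.3125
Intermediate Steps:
z = -133/4 (z = (¼)*(-133) = -133/4 ≈ -33.250)
V(b) = -133/16 (V(b) = -133/4/4 = -133/4*¼ = -133/16)
-V(a(25, 14/9 + 3/2)) = -1*(-133/16) = 133/16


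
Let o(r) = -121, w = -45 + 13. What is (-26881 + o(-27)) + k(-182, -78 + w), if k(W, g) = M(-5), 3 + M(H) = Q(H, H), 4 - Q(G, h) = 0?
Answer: -27001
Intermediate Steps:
w = -32
Q(G, h) = 4 (Q(G, h) = 4 - 1*0 = 4 + 0 = 4)
M(H) = 1 (M(H) = -3 + 4 = 1)
k(W, g) = 1
(-26881 + o(-27)) + k(-182, -78 + w) = (-26881 - 121) + 1 = -27002 + 1 = -27001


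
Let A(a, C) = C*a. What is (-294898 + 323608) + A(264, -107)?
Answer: 462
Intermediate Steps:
(-294898 + 323608) + A(264, -107) = (-294898 + 323608) - 107*264 = 28710 - 28248 = 462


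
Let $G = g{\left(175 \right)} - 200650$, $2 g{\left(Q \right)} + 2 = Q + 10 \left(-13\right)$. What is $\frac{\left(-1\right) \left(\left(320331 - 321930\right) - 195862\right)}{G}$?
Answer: $- \frac{394922}{401257} \approx -0.98421$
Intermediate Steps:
$g{\left(Q \right)} = -66 + \frac{Q}{2}$ ($g{\left(Q \right)} = -1 + \frac{Q + 10 \left(-13\right)}{2} = -1 + \frac{Q - 130}{2} = -1 + \frac{-130 + Q}{2} = -1 + \left(-65 + \frac{Q}{2}\right) = -66 + \frac{Q}{2}$)
$G = - \frac{401257}{2}$ ($G = \left(-66 + \frac{1}{2} \cdot 175\right) - 200650 = \left(-66 + \frac{175}{2}\right) - 200650 = \frac{43}{2} - 200650 = - \frac{401257}{2} \approx -2.0063 \cdot 10^{5}$)
$\frac{\left(-1\right) \left(\left(320331 - 321930\right) - 195862\right)}{G} = \frac{\left(-1\right) \left(\left(320331 - 321930\right) - 195862\right)}{- \frac{401257}{2}} = - (-1599 - 195862) \left(- \frac{2}{401257}\right) = \left(-1\right) \left(-197461\right) \left(- \frac{2}{401257}\right) = 197461 \left(- \frac{2}{401257}\right) = - \frac{394922}{401257}$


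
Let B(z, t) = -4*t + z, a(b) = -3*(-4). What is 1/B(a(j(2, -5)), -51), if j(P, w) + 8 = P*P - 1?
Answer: 1/216 ≈ 0.0046296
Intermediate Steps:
j(P, w) = -9 + P² (j(P, w) = -8 + (P*P - 1) = -8 + (P² - 1) = -8 + (-1 + P²) = -9 + P²)
a(b) = 12
B(z, t) = z - 4*t
1/B(a(j(2, -5)), -51) = 1/(12 - 4*(-51)) = 1/(12 + 204) = 1/216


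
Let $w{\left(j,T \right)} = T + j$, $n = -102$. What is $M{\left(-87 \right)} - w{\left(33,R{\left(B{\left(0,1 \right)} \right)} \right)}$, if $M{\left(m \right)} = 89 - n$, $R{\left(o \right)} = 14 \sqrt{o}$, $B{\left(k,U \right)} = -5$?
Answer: $158 - 14 i \sqrt{5} \approx 158.0 - 31.305 i$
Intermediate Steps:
$M{\left(m \right)} = 191$ ($M{\left(m \right)} = 89 - -102 = 89 + 102 = 191$)
$M{\left(-87 \right)} - w{\left(33,R{\left(B{\left(0,1 \right)} \right)} \right)} = 191 - \left(14 \sqrt{-5} + 33\right) = 191 - \left(14 i \sqrt{5} + 33\right) = 191 - \left(33 + 14 i \sqrt{5}\right) = 158 - 14 i \sqrt{5}$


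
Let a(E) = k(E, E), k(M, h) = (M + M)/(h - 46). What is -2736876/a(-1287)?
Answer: -608042618/429 ≈ -1.4173e+6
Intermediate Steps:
k(M, h) = 2*M/(-46 + h) (k(M, h) = (2*M)/(-46 + h) = 2*M/(-46 + h))
a(E) = 2*E/(-46 + E)
-2736876/a(-1287) = -2736876/(2*(-1287)/(-46 - 1287)) = -2736876/(2*(-1287)/(-1333)) = -2736876/(2*(-1287)*(-1/1333)) = -2736876/2574/1333 = -2736876*1333/2574 = -608042618/429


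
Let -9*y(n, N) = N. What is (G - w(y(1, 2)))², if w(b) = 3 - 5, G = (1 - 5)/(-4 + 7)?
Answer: 4/9 ≈ 0.44444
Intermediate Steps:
G = -4/3 ≈ -1.3333
y(n, N) = -N/9
w(b) = -2
(G - w(y(1, 2)))² = (-4/3 - 1*(-2))² = (-4/3 + 2)² = (⅔)² = 4/9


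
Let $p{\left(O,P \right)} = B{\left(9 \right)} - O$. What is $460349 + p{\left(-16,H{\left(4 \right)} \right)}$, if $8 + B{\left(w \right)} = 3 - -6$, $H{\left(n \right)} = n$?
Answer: $460366$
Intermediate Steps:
$B{\left(w \right)} = 1$ ($B{\left(w \right)} = -8 + \left(3 - -6\right) = -8 + \left(3 + 6\right) = -8 + 9 = 1$)
$p{\left(O,P \right)} = 1 - O$
$460349 + p{\left(-16,H{\left(4 \right)} \right)} = 460349 + \left(1 - -16\right) = 460349 + \left(1 + 16\right) = 460349 + 17 = 460366$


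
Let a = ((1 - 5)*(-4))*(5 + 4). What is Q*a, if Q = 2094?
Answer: 301536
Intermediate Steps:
a = 144 (a = -4*(-4)*9 = 16*9 = 144)
Q*a = 2094*144 = 301536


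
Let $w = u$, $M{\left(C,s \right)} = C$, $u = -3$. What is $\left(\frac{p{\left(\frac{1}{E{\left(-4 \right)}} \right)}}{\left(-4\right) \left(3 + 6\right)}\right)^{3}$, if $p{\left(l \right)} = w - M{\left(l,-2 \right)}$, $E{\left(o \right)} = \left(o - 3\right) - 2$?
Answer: $\frac{2197}{4251528} \approx 0.00051676$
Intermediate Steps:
$w = -3$
$E{\left(o \right)} = -5 + o$ ($E{\left(o \right)} = \left(-3 + o\right) - 2 = -5 + o$)
$p{\left(l \right)} = -3 - l$
$\left(\frac{p{\left(\frac{1}{E{\left(-4 \right)}} \right)}}{\left(-4\right) \left(3 + 6\right)}\right)^{3} = \left(\frac{-3 - \frac{1}{-5 - 4}}{\left(-4\right) \left(3 + 6\right)}\right)^{3} = \left(\frac{-3 - \frac{1}{-9}}{\left(-4\right) 9}\right)^{3} = \left(\frac{-3 - - \frac{1}{9}}{-36}\right)^{3} = \left(\left(-3 + \frac{1}{9}\right) \left(- \frac{1}{36}\right)\right)^{3} = \left(\left(- \frac{26}{9}\right) \left(- \frac{1}{36}\right)\right)^{3} = \left(\frac{13}{162}\right)^{3} = \frac{2197}{4251528}$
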